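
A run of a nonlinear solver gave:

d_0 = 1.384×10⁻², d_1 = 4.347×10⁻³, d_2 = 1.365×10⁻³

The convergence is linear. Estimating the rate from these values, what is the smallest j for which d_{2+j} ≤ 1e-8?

11

Rate ρ ≈ d_2/d_1 = 1.365×10⁻³/4.347×10⁻³ = 0.3140.
After j more steps, d_{2+j} ≈ 1.365×10⁻³·ρ^j; need ρ^j ≤ 1e-8/1.365×10⁻³ = 7.32601e-06.
j ≥ ln(7.32601e-06)/ln(0.3140) = -11.8241/-1.15836 = 10.208.
So 11 more iterations are needed.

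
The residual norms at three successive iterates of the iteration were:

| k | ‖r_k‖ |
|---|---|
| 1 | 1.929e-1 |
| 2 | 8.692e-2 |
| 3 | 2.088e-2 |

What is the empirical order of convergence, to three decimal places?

1.789

p ≈ ln(‖r_3‖/‖r_2‖) / ln(‖r_2‖/‖r_1‖)
  = ln(2.088e-2/8.692e-2) / ln(8.692e-2/1.929e-1)
  = ln(0.240221) / ln(0.450596)
  = -1.426196 / -0.797184 ≈ 1.789042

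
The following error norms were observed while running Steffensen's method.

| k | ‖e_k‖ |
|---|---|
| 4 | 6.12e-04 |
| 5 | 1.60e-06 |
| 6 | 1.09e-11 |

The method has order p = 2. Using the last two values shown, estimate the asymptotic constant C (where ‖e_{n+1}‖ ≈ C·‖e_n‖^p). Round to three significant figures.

4.26

C ≈ ‖e_6‖ / ‖e_5‖^2
  = 1.09e-11 / (1.60e-06)^2
  = 1.09e-11 / 2.56e-12 ≈ 4.2578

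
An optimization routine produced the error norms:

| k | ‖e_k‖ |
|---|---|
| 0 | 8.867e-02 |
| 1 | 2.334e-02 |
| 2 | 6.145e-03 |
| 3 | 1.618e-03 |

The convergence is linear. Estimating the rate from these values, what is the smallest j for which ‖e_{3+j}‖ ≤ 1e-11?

Rate ρ ≈ ‖e_3‖/‖e_2‖ = 1.618e-03/6.145e-03 = 0.2633.
After j more steps, ‖e_{3+j}‖ ≈ 1.618e-03·ρ^j; need ρ^j ≤ 1e-11/1.618e-03 = 6.18047e-09.
j ≥ ln(6.18047e-09)/ln(0.2633) = -18.9019/-1.33446 = 14.164.
So 15 more iterations are needed.

15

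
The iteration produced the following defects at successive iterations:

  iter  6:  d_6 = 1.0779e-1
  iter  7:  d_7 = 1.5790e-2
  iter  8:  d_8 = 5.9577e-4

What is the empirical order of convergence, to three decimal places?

p ≈ ln(d_8/d_7) / ln(d_7/d_6)
  = ln(5.9577e-4/1.5790e-2) / ln(1.5790e-2/1.0779e-1)
  = ln(0.0377308) / ln(0.146489)
  = -3.277279 / -1.920805 ≈ 1.706201

1.706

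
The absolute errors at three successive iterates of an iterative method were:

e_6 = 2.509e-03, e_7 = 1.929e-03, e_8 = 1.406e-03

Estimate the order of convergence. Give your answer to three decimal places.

1.203

p ≈ ln(e_8/e_7) / ln(e_7/e_6)
  = ln(1.406e-03/1.929e-03) / ln(1.929e-03/2.509e-03)
  = ln(0.728875) / ln(0.768832)
  = -0.316253 / -0.262883 ≈ 1.203018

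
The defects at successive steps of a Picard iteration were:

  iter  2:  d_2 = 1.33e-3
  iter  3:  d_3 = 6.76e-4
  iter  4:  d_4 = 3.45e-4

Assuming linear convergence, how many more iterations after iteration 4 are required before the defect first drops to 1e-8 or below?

Rate ρ ≈ d_4/d_3 = 3.45e-4/6.76e-4 = 0.5104.
After j more steps, d_{4+j} ≈ 3.45e-4·ρ^j; need ρ^j ≤ 1e-8/3.45e-4 = 2.89855e-05.
j ≥ ln(2.89855e-05)/ln(0.5104) = -10.4487/-0.67256 = 15.536.
So 16 more iterations are needed.

16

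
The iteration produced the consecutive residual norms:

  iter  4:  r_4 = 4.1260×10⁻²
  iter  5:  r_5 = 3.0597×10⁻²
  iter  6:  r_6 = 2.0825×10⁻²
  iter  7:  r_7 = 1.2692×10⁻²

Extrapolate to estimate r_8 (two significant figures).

First estimate the order: p ≈ ln(r_7/r_6) / ln(r_6/r_5) = ln(1.2692×10⁻²/2.0825×10⁻²)/ln(2.0825×10⁻²/3.0597×10⁻²) = ln(0.60946)/ln(0.680622) ≈ 1.2870.
Then r_8 ≈ r_7·(r_7/r_6)^p = 1.2692×10⁻²·(0.60946)^1.2870 = 1.2692×10⁻²·0.528718 ≈ 0.00671.

6.7e-3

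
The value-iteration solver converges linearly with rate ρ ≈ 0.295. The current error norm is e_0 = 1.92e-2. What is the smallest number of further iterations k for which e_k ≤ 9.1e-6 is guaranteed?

7

After k steps, e_k ≈ 1.92e-2·0.295^k.
Need 0.295^k ≤ 9.1e-6/1.92e-2 = 0.000473958.
k ≥ ln(0.000473958)/ln(0.295) = -7.6544/-1.22078 = 6.270.
Smallest integer k = 7.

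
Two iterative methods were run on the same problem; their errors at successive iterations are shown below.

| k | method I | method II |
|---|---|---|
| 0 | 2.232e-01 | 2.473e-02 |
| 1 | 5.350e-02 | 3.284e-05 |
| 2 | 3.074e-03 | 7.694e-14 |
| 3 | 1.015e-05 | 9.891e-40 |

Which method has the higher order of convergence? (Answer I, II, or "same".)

II

Method I: p ≈ ln(1.015e-05/3.074e-03)/ln(3.074e-03/5.350e-02) ≈ 2.00.
Method II: p ≈ ln(9.891e-40/7.694e-14)/ln(7.694e-14/3.284e-05) ≈ 3.00.
Method II has the higher order (≈3.0 vs ≈2.0).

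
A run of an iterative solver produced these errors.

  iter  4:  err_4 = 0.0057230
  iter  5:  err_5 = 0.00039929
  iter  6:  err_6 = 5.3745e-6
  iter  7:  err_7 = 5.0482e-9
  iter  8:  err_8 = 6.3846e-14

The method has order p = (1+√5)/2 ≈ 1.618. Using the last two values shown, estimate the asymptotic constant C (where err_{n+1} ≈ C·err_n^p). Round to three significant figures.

1.70

C ≈ err_8 / err_7^1.618
  = 6.3846e-14 / (5.0482e-9)^1.618
  = 6.3846e-14 / 3.76422e-14 ≈ 1.6961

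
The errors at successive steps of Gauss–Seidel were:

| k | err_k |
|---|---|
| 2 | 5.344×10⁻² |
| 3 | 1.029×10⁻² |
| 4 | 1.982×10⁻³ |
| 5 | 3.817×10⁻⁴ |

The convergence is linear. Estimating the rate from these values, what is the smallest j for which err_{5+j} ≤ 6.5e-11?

Rate ρ ≈ err_5/err_4 = 3.817×10⁻⁴/1.982×10⁻³ = 0.1926.
After j more steps, err_{5+j} ≈ 3.817×10⁻⁴·ρ^j; need ρ^j ≤ 6.5e-11/3.817×10⁻⁴ = 1.70291e-07.
j ≥ ln(1.70291e-07)/ln(0.1926) = -15.5858/-1.64714 = 9.462.
So 10 more iterations are needed.

10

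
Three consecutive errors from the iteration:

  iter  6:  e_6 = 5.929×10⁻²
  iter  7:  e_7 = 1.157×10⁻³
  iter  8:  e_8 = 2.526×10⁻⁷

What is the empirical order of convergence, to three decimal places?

2.141

p ≈ ln(e_8/e_7) / ln(e_7/e_6)
  = ln(2.526×10⁻⁷/1.157×10⁻³) / ln(1.157×10⁻³/5.929×10⁻²)
  = ln(0.000218323) / ln(0.0195143)
  = -8.429535 / -3.936608 ≈ 2.141319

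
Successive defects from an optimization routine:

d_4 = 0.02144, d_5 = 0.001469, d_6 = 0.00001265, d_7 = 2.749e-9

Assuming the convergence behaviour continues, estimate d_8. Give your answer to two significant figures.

8.7e-16

First estimate the order: p ≈ ln(d_7/d_6) / ln(d_6/d_5) = ln(2.749e-9/0.00001265)/ln(0.00001265/0.001469) = ln(0.000217312)/ln(0.0086113) ≈ 1.7739.
Then d_8 ≈ d_7·(d_7/d_6)^p = 2.749e-9·(0.000217312)^1.7739 = 2.749e-9·3.17946e-07 ≈ 8.74e-16.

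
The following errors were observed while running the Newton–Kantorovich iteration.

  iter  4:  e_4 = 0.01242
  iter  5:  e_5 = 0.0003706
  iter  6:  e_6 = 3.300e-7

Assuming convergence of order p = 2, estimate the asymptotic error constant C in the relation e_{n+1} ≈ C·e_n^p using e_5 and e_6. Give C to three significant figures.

C ≈ e_6 / e_5^2
  = 3.300e-7 / (0.0003706)^2
  = 3.300e-7 / 1.37344e-07 ≈ 2.4027

2.40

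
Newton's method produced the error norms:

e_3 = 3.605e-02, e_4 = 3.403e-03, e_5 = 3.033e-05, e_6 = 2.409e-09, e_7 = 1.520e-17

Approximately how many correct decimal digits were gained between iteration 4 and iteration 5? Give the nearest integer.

2

Digits gained ≈ log₁₀(e_4/e_5) = log₁₀(3.403e-03/3.033e-05) = log₁₀(112.199) ≈ 2.050.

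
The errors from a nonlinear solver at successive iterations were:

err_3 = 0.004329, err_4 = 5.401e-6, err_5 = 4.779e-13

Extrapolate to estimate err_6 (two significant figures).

First estimate the order: p ≈ ln(err_5/err_4) / ln(err_4/err_3) = ln(4.779e-13/5.401e-6)/ln(5.401e-6/0.004329) = ln(8.84836e-08)/ln(0.00124763) ≈ 2.4288.
Then err_6 ≈ err_5·(err_5/err_4)^p = 4.779e-13·(8.84836e-08)^2.4288 = 4.779e-13·7.40185e-18 ≈ 3.537e-30.

3.5e-30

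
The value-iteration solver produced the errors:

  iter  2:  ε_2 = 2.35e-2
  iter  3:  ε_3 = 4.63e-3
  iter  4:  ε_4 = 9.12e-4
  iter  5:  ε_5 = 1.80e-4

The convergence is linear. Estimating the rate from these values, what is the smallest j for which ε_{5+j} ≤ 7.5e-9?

Rate ρ ≈ ε_5/ε_4 = 1.80e-4/9.12e-4 = 0.1974.
After j more steps, ε_{5+j} ≈ 1.80e-4·ρ^j; need ρ^j ≤ 7.5e-9/1.80e-4 = 4.16667e-05.
j ≥ ln(4.16667e-05)/ln(0.1974) = -10.0858/-1.62252 = 6.216.
So 7 more iterations are needed.

7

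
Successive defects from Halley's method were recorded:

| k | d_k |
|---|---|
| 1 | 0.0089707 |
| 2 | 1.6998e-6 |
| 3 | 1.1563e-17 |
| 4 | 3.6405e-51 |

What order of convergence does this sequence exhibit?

Consecutive ratios: d_4/d_3 = 3.6405e-51/1.1563e-17 = 3.1484e-34, d_3/d_2 = 1.1563e-17/1.6998e-6 = 6.80257e-12.
p ≈ ln(3.1484e-34)/ln(6.80257e-12) = -77.1410/-25.7137 ≈ 3.00.
So the convergence is cubic (order 3).

3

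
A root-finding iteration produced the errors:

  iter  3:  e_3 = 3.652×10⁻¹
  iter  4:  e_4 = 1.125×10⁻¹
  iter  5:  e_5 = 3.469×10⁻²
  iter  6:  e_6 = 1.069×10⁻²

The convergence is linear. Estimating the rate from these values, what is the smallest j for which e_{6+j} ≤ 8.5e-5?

Rate ρ ≈ e_6/e_5 = 1.069×10⁻²/3.469×10⁻² = 0.3082.
After j more steps, e_{6+j} ≈ 1.069×10⁻²·ρ^j; need ρ^j ≤ 8.5e-5/1.069×10⁻² = 0.00795136.
j ≥ ln(0.00795136)/ln(0.3082) = -4.8344/-1.17701 = 4.107.
So 5 more iterations are needed.

5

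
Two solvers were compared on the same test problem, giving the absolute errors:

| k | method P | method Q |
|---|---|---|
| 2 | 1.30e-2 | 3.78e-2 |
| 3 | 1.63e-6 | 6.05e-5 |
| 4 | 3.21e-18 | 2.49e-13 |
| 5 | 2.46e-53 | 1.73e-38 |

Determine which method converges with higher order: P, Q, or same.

same

Method P: p ≈ ln(2.46e-53/3.21e-18)/ln(3.21e-18/1.63e-6) ≈ 3.00.
Method Q: p ≈ ln(1.73e-38/2.49e-13)/ln(2.49e-13/6.05e-5) ≈ 3.00.
Both orders ≈ 3.0 — effectively the same.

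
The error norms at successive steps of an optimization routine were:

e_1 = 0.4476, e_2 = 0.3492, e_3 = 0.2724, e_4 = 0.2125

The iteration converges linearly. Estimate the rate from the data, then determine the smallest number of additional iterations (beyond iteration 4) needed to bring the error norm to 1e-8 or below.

Rate ρ ≈ e_4/e_3 = 0.2125/0.2724 = 0.7801.
After j more steps, e_{4+j} ≈ 0.2125·ρ^j; need ρ^j ≤ 1e-8/0.2125 = 4.70588e-08.
j ≥ ln(4.70588e-08)/ln(0.7801) = -16.8719/-0.24833 = 67.941.
So 68 more iterations are needed.

68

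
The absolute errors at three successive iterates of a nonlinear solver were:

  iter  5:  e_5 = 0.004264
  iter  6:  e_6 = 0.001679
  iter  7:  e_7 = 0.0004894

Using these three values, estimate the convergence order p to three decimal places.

p ≈ ln(e_7/e_6) / ln(e_6/e_5)
  = ln(0.0004894/0.001679) / ln(0.001679/0.004264)
  = ln(0.291483) / ln(0.393762)
  = -1.232774 / -0.932009 ≈ 1.322706

1.323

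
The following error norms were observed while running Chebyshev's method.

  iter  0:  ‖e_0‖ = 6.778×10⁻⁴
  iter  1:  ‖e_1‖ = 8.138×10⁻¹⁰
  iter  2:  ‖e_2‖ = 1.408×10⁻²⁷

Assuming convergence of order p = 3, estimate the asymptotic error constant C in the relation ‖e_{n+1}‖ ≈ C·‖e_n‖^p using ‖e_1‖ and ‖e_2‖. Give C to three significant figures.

2.61

C ≈ ‖e_2‖ / ‖e_1‖^3
  = 1.408×10⁻²⁷ / (8.138×10⁻¹⁰)^3
  = 1.408×10⁻²⁷ / 5.38956e-28 ≈ 2.6125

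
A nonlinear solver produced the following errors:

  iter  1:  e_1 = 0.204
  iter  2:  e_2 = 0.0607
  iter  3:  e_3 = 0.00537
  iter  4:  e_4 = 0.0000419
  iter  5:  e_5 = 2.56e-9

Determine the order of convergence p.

Consecutive ratios: e_5/e_4 = 2.56e-9/0.0000419 = 6.10979e-05, e_4/e_3 = 0.0000419/0.00537 = 0.00780261.
p ≈ ln(6.10979e-05)/ln(0.00780261) = -9.7030/-4.8533 ≈ 2.00.
So the convergence is quadratic (order 2).

2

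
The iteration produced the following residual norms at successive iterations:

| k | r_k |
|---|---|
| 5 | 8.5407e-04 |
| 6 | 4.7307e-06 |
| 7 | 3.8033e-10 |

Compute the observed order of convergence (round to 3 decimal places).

p ≈ ln(r_7/r_6) / ln(r_6/r_5)
  = ln(3.8033e-10/4.7307e-06) / ln(4.7307e-06/8.5407e-04)
  = ln(8.03961e-05) / ln(0.00553901)
  = -9.428545 / -5.195939 ≈ 1.814599

1.815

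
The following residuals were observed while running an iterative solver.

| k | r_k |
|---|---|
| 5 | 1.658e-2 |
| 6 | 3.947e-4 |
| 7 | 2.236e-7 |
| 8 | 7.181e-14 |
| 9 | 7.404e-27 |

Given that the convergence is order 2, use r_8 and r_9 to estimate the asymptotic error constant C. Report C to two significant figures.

1.4

C ≈ r_9 / r_8^2
  = 7.404e-27 / (7.181e-14)^2
  = 7.404e-27 / 5.15668e-27 ≈ 1.4358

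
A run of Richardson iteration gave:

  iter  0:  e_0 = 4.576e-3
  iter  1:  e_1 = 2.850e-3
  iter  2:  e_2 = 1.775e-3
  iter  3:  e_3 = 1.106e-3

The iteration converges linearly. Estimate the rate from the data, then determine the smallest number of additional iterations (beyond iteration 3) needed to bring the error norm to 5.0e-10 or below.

31

Rate ρ ≈ e_3/e_2 = 1.106e-3/1.775e-3 = 0.6231.
After j more steps, e_{3+j} ≈ 1.106e-3·ρ^j; need ρ^j ≤ 5.0e-10/1.106e-3 = 4.5208e-07.
j ≥ ln(4.5208e-07)/ln(0.6231) = -14.6094/-0.47305 = 30.883.
So 31 more iterations are needed.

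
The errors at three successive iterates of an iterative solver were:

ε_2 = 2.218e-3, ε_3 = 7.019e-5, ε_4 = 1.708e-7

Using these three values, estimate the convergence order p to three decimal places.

p ≈ ln(ε_4/ε_3) / ln(ε_3/ε_2)
  = ln(1.708e-7/7.019e-5) / ln(7.019e-5/2.218e-3)
  = ln(0.0024334) / ln(0.0316456)
  = -6.018466 / -3.453156 ≈ 1.742889

1.743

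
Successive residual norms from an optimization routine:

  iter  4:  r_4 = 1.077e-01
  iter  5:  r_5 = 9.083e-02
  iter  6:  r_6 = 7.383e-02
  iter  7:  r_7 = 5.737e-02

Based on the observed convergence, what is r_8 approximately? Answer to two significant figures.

4.2e-2

First estimate the order: p ≈ ln(r_7/r_6) / ln(r_6/r_5) = ln(5.737e-02/7.383e-02)/ln(7.383e-02/9.083e-02) = ln(0.777055)/ln(0.812837) ≈ 1.2172.
Then r_8 ≈ r_7·(r_7/r_6)^p = 5.737e-02·(0.777055)^1.2172 = 5.737e-02·0.735627 ≈ 0.0422.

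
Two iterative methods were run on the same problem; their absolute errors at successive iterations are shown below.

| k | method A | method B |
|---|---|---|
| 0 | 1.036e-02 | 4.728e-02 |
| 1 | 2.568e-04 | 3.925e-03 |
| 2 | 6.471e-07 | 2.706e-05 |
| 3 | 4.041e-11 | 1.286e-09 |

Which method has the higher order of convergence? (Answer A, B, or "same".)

B

Method A: p ≈ ln(4.041e-11/6.471e-07)/ln(6.471e-07/2.568e-04) ≈ 1.62.
Method B: p ≈ ln(1.286e-09/2.706e-05)/ln(2.706e-05/3.925e-03) ≈ 2.00.
Method B has the higher order (≈2.0 vs ≈1.6).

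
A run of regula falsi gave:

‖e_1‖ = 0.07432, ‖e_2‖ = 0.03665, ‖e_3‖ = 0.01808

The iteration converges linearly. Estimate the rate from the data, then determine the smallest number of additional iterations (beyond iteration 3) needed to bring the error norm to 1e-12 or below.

Rate ρ ≈ ‖e_3‖/‖e_2‖ = 0.01808/0.03665 = 0.4933.
After j more steps, ‖e_{3+j}‖ ≈ 0.01808·ρ^j; need ρ^j ≤ 1e-12/0.01808 = 5.53097e-11.
j ≥ ln(5.53097e-11)/ln(0.4933) = -23.6181/-0.70664 = 33.423.
So 34 more iterations are needed.

34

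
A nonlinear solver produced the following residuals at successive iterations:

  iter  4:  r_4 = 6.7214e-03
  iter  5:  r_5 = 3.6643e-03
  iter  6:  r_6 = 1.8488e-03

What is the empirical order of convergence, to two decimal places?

p ≈ ln(r_6/r_5) / ln(r_5/r_4)
  = ln(1.8488e-03/3.6643e-03) / ln(3.6643e-03/6.7214e-03)
  = ln(0.504544) / ln(0.545169)
  = -0.68410 / -0.60666 ≈ 1.12765

1.13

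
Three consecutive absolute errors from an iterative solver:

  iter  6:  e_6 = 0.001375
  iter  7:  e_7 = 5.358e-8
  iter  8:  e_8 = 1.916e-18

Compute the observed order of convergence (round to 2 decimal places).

2.37

p ≈ ln(e_8/e_7) / ln(e_7/e_6)
  = ln(1.916e-18/5.358e-8) / ln(5.358e-8/0.001375)
  = ln(3.57596e-11) / ln(3.89673e-05)
  = -24.05420 / -10.15279 ≈ 2.36922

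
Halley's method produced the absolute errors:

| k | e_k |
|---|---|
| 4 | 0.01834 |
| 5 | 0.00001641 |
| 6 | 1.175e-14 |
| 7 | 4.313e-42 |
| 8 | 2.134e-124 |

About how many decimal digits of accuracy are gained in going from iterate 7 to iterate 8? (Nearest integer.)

Digits gained ≈ log₁₀(e_7/e_8) = log₁₀(4.313e-42/2.134e-124) = log₁₀(2.02109e+82) ≈ 82.306.

82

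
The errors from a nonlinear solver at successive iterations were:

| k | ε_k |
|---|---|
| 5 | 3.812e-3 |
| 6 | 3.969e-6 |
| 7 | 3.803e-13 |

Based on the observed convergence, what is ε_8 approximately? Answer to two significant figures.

First estimate the order: p ≈ ln(ε_7/ε_6) / ln(ε_6/ε_5) = ln(3.803e-13/3.969e-6)/ln(3.969e-6/3.812e-3) = ln(9.58176e-08)/ln(0.00104119) ≈ 2.3533.
Then ε_8 ≈ ε_7·(ε_7/ε_6)^p = 3.803e-13·(9.58176e-08)^2.3533 = 3.803e-13·3.04253e-17 ≈ 1.157e-29.

1.2e-29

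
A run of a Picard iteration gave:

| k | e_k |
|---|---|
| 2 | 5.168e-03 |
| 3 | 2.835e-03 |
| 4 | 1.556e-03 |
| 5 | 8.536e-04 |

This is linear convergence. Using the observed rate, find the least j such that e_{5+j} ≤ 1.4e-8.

Rate ρ ≈ e_5/e_4 = 8.536e-04/1.556e-03 = 0.5486.
After j more steps, e_{5+j} ≈ 8.536e-04·ρ^j; need ρ^j ≤ 1.4e-8/8.536e-04 = 1.64011e-05.
j ≥ ln(1.64011e-05)/ln(0.5486) = -11.0182/-0.60039 = 18.352.
So 19 more iterations are needed.

19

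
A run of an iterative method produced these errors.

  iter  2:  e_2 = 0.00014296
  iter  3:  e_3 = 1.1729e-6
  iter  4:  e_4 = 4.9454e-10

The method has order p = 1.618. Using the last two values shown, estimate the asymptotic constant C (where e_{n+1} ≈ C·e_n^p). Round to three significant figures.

1.95

C ≈ e_4 / e_3^1.618
  = 4.9454e-10 / (1.1729e-6)^1.618
  = 4.9454e-10 / 2.5355e-10 ≈ 1.9505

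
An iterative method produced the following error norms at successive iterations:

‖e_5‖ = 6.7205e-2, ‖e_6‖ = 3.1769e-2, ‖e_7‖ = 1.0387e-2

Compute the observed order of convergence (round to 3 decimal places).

p ≈ ln(‖e_7‖/‖e_6‖) / ln(‖e_6‖/‖e_5‖)
  = ln(1.0387e-2/3.1769e-2) / ln(3.1769e-2/6.7205e-2)
  = ln(0.326954) / ln(0.472718)
  = -1.117936 / -0.749256 ≈ 1.492061

1.492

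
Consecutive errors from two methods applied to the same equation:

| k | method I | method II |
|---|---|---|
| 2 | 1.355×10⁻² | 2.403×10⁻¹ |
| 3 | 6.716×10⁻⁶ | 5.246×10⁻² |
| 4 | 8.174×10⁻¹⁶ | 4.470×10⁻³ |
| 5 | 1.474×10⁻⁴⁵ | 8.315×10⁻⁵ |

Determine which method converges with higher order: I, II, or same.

I

Method I: p ≈ ln(1.474×10⁻⁴⁵/8.174×10⁻¹⁶)/ln(8.174×10⁻¹⁶/6.716×10⁻⁶) ≈ 3.00.
Method II: p ≈ ln(8.315×10⁻⁵/4.470×10⁻³)/ln(4.470×10⁻³/5.246×10⁻²) ≈ 1.62.
Method I has the higher order (≈3.0 vs ≈1.6).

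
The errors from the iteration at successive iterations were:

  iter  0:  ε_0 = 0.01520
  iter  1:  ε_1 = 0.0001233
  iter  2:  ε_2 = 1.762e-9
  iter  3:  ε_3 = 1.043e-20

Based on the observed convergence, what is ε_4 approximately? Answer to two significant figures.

First estimate the order: p ≈ ln(ε_3/ε_2) / ln(ε_2/ε_1) = ln(1.043e-20/1.762e-9)/ln(1.762e-9/0.0001233) = ln(5.91941e-12)/ln(1.42903e-05) ≈ 2.3174.
Then ε_4 ≈ ε_3·(ε_3/ε_2)^p = 1.043e-20·(5.91941e-12)^2.3174 = 1.043e-20·9.56925e-27 ≈ 9.981e-47.

1.0e-46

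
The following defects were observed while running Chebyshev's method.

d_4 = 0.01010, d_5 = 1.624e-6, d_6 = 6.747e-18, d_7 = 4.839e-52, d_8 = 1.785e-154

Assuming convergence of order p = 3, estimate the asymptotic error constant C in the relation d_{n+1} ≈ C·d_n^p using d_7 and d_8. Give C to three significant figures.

1.58

C ≈ d_8 / d_7^3
  = 1.785e-154 / (4.839e-52)^3
  = 1.785e-154 / 1.1331e-154 ≈ 1.5753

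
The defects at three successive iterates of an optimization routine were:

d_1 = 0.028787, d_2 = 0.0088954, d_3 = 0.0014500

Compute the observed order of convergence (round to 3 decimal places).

1.545

p ≈ ln(d_3/d_2) / ln(d_2/d_1)
  = ln(0.0014500/0.0088954) / ln(0.0088954/0.028787)
  = ln(0.163006) / ln(0.309008)
  = -1.813968 / -1.174388 ≈ 1.544607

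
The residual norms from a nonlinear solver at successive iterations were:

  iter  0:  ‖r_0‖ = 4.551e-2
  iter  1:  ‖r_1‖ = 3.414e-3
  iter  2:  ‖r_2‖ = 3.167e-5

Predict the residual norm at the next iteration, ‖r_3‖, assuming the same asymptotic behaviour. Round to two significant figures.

6.7e-9

First estimate the order: p ≈ ln(‖r_2‖/‖r_1‖) / ln(‖r_1‖/‖r_0‖) = ln(3.167e-5/3.414e-3)/ln(3.414e-3/4.551e-2) = ln(0.00927651)/ln(0.0750165) ≈ 1.8070.
Then ‖r_3‖ ≈ ‖r_2‖·(‖r_2‖/‖r_1‖)^p = 3.167e-5·(0.00927651)^1.8070 = 3.167e-5·0.000212356 ≈ 6.725e-09.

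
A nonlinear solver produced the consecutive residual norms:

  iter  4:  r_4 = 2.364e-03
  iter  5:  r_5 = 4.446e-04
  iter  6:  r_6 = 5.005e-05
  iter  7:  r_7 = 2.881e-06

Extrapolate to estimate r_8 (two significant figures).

6.9e-8

First estimate the order: p ≈ ln(r_7/r_6) / ln(r_6/r_5) = ln(2.881e-06/5.005e-05)/ln(5.005e-05/4.446e-04) = ln(0.0575624)/ln(0.112573) ≈ 1.3071.
Then r_8 ≈ r_7·(r_7/r_6)^p = 2.881e-06·(0.0575624)^1.3071 = 2.881e-06·0.023954 ≈ 6.901e-08.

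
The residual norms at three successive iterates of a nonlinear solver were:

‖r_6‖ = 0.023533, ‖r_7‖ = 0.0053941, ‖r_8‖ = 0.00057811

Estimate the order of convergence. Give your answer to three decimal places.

1.516

p ≈ ln(‖r_8‖/‖r_7‖) / ln(‖r_7‖/‖r_6‖)
  = ln(0.00057811/0.0053941) / ln(0.0053941/0.023533)
  = ln(0.107175) / ln(0.229214)
  = -2.233292 / -1.473099 ≈ 1.516050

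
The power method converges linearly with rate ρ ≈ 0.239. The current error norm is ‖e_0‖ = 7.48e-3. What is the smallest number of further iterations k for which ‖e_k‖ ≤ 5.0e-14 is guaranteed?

After k steps, ‖e_k‖ ≈ 7.48e-3·0.239^k.
Need 0.239^k ≤ 5.0e-14/7.48e-3 = 6.68449e-12.
k ≥ ln(6.68449e-12)/ln(0.239) = -25.7312/-1.43129 = 17.978.
Smallest integer k = 18.

18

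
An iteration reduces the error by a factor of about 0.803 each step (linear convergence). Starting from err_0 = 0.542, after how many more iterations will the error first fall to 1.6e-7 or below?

After k steps, err_k ≈ 0.542·0.803^k.
Need 0.803^k ≤ 1.6e-7/0.542 = 2.95203e-07.
k ≥ ln(2.95203e-07)/ln(0.803) = -15.0356/-0.21940 = 68.531.
Smallest integer k = 69.

69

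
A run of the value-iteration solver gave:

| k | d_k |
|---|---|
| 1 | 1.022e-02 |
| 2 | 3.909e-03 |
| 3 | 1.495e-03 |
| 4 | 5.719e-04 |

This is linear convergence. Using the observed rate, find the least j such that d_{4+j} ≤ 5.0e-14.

25

Rate ρ ≈ d_4/d_3 = 5.719e-04/1.495e-03 = 0.3825.
After j more steps, d_{4+j} ≈ 5.719e-04·ρ^j; need ρ^j ≤ 5.0e-14/5.719e-04 = 8.74279e-11.
j ≥ ln(8.74279e-11)/ln(0.3825) = -23.1602/-0.96103 = 24.099.
So 25 more iterations are needed.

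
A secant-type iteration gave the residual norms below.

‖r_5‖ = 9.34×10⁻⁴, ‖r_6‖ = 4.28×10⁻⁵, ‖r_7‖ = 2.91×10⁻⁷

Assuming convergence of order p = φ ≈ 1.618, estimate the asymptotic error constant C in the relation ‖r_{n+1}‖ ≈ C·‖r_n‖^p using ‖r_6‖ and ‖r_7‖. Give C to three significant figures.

3.41

C ≈ ‖r_7‖ / ‖r_6‖^1.618
  = 2.91×10⁻⁷ / (4.28×10⁻⁵)^1.618
  = 2.91×10⁻⁷ / 8.54429e-08 ≈ 3.4058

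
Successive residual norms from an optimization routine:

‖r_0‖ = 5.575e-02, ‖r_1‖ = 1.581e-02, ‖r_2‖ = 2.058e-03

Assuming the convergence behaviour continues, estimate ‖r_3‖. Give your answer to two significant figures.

First estimate the order: p ≈ ln(‖r_2‖/‖r_1‖) / ln(‖r_1‖/‖r_0‖) = ln(2.058e-03/1.581e-02)/ln(1.581e-02/5.575e-02) = ln(0.130171)/ln(0.283587) ≈ 1.6179.
Then ‖r_3‖ ≈ ‖r_2‖·(‖r_2‖/‖r_1‖)^p = 2.058e-03·(0.130171)^1.6179 = 2.058e-03·0.0369294 ≈ 7.6e-05.

7.6e-5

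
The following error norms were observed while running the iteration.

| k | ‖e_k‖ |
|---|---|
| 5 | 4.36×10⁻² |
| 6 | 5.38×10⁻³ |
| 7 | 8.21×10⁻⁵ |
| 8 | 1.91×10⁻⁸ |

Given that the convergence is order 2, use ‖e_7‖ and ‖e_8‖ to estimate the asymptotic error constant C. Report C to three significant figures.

C ≈ ‖e_8‖ / ‖e_7‖^2
  = 1.91×10⁻⁸ / (8.21×10⁻⁵)^2
  = 1.91×10⁻⁸ / 6.74041e-09 ≈ 2.8337

2.83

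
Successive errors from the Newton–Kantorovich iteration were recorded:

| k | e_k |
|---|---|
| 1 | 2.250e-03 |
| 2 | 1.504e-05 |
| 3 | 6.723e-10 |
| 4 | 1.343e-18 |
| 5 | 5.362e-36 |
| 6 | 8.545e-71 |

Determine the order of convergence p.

2

Consecutive ratios: e_6/e_5 = 8.545e-71/5.362e-36 = 1.59362e-35, e_5/e_4 = 5.362e-36/1.343e-18 = 3.99255e-18.
p ≈ ln(1.59362e-35)/ln(3.99255e-18) = -80.1245/-40.0621 ≈ 2.00.
So the convergence is quadratic (order 2).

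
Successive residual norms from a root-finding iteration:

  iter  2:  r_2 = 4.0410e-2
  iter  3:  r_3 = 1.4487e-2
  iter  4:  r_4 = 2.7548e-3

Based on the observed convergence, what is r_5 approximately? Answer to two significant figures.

First estimate the order: p ≈ ln(r_4/r_3) / ln(r_3/r_2) = ln(2.7548e-3/1.4487e-2)/ln(1.4487e-2/4.0410e-2) = ln(0.190157)/ln(0.3585) ≈ 1.6181.
Then r_5 ≈ r_4·(r_4/r_3)^p = 2.7548e-3·(0.190157)^1.6181 = 2.7548e-3·0.0681603 ≈ 0.0001878.

1.9e-4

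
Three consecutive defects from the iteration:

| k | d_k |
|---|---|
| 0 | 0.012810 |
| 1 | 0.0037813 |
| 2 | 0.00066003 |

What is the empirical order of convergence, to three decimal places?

p ≈ ln(d_2/d_1) / ln(d_1/d_0)
  = ln(0.00066003/0.0037813) / ln(0.0037813/0.012810)
  = ln(0.174551) / ln(0.295183)
  = -1.745538 / -1.220160 ≈ 1.430581

1.431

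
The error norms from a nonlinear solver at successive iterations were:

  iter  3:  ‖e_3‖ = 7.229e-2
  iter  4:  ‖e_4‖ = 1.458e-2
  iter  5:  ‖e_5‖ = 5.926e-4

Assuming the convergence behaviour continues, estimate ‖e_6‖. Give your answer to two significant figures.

9.8e-7

First estimate the order: p ≈ ln(‖e_5‖/‖e_4‖) / ln(‖e_4‖/‖e_3‖) = ln(5.926e-4/1.458e-2)/ln(1.458e-2/7.229e-2) = ln(0.0406447)/ln(0.201688) ≈ 2.0005.
Then ‖e_6‖ ≈ ‖e_5‖·(‖e_5‖/‖e_4‖)^p = 5.926e-4·(0.0406447)^2.0005 = 5.926e-4·0.00164935 ≈ 9.774e-07.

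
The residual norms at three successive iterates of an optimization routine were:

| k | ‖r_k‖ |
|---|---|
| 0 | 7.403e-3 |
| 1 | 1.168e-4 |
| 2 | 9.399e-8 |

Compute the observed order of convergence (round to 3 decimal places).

p ≈ ln(‖r_2‖/‖r_1‖) / ln(‖r_1‖/‖r_0‖)
  = ln(9.399e-8/1.168e-4) / ln(1.168e-4/7.403e-3)
  = ln(0.000804709) / ln(0.0157774)
  = -7.125030 / -4.149177 ≈ 1.717215

1.717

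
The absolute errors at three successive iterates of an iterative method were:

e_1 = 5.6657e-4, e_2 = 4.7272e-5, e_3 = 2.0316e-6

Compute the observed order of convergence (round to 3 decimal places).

p ≈ ln(e_3/e_2) / ln(e_2/e_1)
  = ln(2.0316e-6/4.7272e-5) / ln(4.7272e-5/5.6657e-4)
  = ln(0.0429768) / ln(0.0834354)
  = -3.147095 / -2.483683 ≈ 1.267108

1.267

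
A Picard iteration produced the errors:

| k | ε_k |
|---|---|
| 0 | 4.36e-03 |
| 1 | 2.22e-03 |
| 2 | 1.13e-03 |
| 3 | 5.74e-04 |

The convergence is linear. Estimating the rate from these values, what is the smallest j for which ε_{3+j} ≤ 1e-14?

37

Rate ρ ≈ ε_3/ε_2 = 5.74e-04/1.13e-03 = 0.5080.
After j more steps, ε_{3+j} ≈ 5.74e-04·ρ^j; need ρ^j ≤ 1e-14/5.74e-04 = 1.74216e-11.
j ≥ ln(1.74216e-11)/ln(0.5080) = -24.7733/-0.67727 = 36.578.
So 37 more iterations are needed.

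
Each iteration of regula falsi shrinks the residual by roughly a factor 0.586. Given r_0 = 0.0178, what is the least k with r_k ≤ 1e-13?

49

After k steps, r_k ≈ 0.0178·0.586^k.
Need 0.586^k ≤ 1e-13/0.0178 = 5.61798e-12.
k ≥ ln(5.61798e-12)/ln(0.586) = -25.9050/-0.53444 = 48.471.
Smallest integer k = 49.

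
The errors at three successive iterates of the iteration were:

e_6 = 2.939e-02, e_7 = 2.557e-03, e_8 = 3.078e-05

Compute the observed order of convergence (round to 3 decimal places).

p ≈ ln(e_8/e_7) / ln(e_7/e_6)
  = ln(3.078e-05/2.557e-03) / ln(2.557e-03/2.939e-02)
  = ln(0.0120375) / ln(0.0870024)
  = -4.419729 / -2.441820 ≈ 1.810014

1.810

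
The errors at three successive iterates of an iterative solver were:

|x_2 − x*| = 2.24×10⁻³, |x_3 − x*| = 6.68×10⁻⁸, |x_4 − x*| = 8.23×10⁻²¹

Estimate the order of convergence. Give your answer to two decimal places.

2.85

p ≈ ln(|x_4 − x*|/|x_3 − x*|) / ln(|x_3 − x*|/|x_2 − x*|)
  = ln(8.23×10⁻²¹/6.68×10⁻⁸) / ln(6.68×10⁻⁸/2.24×10⁻³)
  = ln(1.23204e-13) / ln(2.98214e-05)
  = -29.72493 / -10.42028 ≈ 2.85260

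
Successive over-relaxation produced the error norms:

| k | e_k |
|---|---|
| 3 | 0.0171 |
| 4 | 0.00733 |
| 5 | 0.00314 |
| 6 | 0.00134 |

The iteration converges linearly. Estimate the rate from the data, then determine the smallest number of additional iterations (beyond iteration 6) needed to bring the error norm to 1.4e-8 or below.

Rate ρ ≈ e_6/e_5 = 0.00134/0.00314 = 0.4268.
After j more steps, e_{6+j} ≈ 0.00134·ρ^j; need ρ^j ≤ 1.4e-8/0.00134 = 1.04478e-05.
j ≥ ln(1.04478e-05)/ln(0.4268) = -11.4691/-0.85144 = 13.470.
So 14 more iterations are needed.

14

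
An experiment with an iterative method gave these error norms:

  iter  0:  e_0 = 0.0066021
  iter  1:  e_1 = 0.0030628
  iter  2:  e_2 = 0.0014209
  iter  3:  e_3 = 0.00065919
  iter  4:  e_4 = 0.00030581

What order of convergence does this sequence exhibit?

1

Consecutive ratios: e_4/e_3 = 0.00030581/0.00065919 = 0.463918, e_3/e_2 = 0.00065919/0.0014209 = 0.463924.
p ≈ ln(0.463918)/ln(0.463924) = -0.7680/-0.7680 ≈ 1.00.
So the convergence is linear (order 1).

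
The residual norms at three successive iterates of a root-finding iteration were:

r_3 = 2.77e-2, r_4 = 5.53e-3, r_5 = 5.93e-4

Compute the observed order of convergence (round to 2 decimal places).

1.39

p ≈ ln(r_5/r_4) / ln(r_4/r_3)
  = ln(5.93e-4/5.53e-3) / ln(5.53e-3/2.77e-2)
  = ln(0.107233) / ln(0.199639)
  = -2.23275 / -1.61124 ≈ 1.38573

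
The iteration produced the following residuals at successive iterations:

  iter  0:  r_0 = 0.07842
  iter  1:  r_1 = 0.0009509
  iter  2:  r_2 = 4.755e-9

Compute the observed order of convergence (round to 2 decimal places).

2.77

p ≈ ln(r_2/r_1) / ln(r_1/r_0)
  = ln(4.755e-9/0.0009509) / ln(0.0009509/0.07842)
  = ln(5.00053e-06) / ln(0.0121257)
  = -12.20597 / -4.41243 ≈ 2.76627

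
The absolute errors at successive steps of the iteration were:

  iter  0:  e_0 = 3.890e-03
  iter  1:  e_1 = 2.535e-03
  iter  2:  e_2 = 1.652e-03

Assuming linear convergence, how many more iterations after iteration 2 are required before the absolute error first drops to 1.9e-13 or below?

54

Rate ρ ≈ e_2/e_1 = 1.652e-03/2.535e-03 = 0.6517.
After j more steps, e_{2+j} ≈ 1.652e-03·ρ^j; need ρ^j ≤ 1.9e-13/1.652e-03 = 1.15012e-10.
j ≥ ln(1.15012e-10)/ln(0.6517) = -22.8860/-0.42817 = 53.451.
So 54 more iterations are needed.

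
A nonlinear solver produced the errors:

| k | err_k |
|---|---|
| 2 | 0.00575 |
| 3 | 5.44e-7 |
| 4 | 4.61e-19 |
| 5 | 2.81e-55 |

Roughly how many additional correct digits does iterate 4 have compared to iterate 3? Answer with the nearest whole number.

12

Digits gained ≈ log₁₀(err_3/err_4) = log₁₀(5.44e-7/4.61e-19) = log₁₀(1.18004e+12) ≈ 12.072.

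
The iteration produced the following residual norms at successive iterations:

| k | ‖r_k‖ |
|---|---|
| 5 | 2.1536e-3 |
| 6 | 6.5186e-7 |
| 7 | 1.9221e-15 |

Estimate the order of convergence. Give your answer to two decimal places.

2.42

p ≈ ln(‖r_7‖/‖r_6‖) / ln(‖r_6‖/‖r_5‖)
  = ln(1.9221e-15/6.5186e-7) / ln(6.5186e-7/2.1536e-3)
  = ln(2.94864e-09) / ln(0.000302684)
  = -19.64192 / -8.10282 ≈ 2.42408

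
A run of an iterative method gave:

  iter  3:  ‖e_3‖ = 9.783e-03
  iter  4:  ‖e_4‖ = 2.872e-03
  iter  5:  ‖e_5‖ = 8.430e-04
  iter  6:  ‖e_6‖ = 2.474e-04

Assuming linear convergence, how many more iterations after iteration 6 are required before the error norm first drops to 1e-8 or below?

9

Rate ρ ≈ ‖e_6‖/‖e_5‖ = 2.474e-04/8.430e-04 = 0.2935.
After j more steps, ‖e_{6+j}‖ ≈ 2.474e-04·ρ^j; need ρ^j ≤ 1e-8/2.474e-04 = 4.04204e-05.
j ≥ ln(4.04204e-05)/ln(0.2935) = -10.1162/-1.22588 = 8.252.
So 9 more iterations are needed.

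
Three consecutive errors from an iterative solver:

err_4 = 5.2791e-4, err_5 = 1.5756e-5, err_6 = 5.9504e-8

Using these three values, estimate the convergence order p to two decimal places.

1.59

p ≈ ln(err_6/err_5) / ln(err_5/err_4)
  = ln(5.9504e-8/1.5756e-5) / ln(1.5756e-5/5.2791e-4)
  = ln(0.00377659) / ln(0.029846)
  = -5.57893 / -3.51170 ≈ 1.58867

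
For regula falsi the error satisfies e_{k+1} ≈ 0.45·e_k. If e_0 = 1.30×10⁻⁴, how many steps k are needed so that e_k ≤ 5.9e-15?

30

After k steps, e_k ≈ 1.30×10⁻⁴·0.45^k.
Need 0.45^k ≤ 5.9e-15/1.30×10⁻⁴ = 4.53846e-11.
k ≥ ln(4.53846e-11)/ln(0.45) = -23.8158/-0.79851 = 29.825.
Smallest integer k = 30.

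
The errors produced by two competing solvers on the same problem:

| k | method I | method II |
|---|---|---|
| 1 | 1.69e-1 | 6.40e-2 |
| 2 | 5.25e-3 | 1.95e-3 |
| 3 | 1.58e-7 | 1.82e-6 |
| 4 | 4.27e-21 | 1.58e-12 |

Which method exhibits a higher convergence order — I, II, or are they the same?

I

Method I: p ≈ ln(4.27e-21/1.58e-7)/ln(1.58e-7/5.25e-3) ≈ 3.00.
Method II: p ≈ ln(1.58e-12/1.82e-6)/ln(1.82e-6/1.95e-3) ≈ 2.00.
Method I has the higher order (≈3.0 vs ≈2.0).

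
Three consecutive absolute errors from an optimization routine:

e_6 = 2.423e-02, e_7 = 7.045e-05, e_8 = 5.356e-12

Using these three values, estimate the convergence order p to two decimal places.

2.81

p ≈ ln(e_8/e_7) / ln(e_7/e_6)
  = ln(5.356e-12/7.045e-05) / ln(7.045e-05/2.423e-02)
  = ln(7.60256e-08) / ln(0.00290755)
  = -16.39220 / -5.84044 ≈ 2.80667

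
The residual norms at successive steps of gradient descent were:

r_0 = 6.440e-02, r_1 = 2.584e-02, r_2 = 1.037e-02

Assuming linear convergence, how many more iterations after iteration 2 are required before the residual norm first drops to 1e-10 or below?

21

Rate ρ ≈ r_2/r_1 = 1.037e-02/2.584e-02 = 0.4013.
After j more steps, r_{2+j} ≈ 1.037e-02·ρ^j; need ρ^j ≤ 1e-10/1.037e-02 = 9.6432e-09.
j ≥ ln(9.6432e-09)/ln(0.4013) = -18.4570/-0.91305 = 20.215.
So 21 more iterations are needed.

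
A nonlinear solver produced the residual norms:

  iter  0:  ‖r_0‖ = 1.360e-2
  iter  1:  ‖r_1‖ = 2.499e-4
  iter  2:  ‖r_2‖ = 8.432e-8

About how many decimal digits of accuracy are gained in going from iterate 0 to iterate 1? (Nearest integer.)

2

Digits gained ≈ log₁₀(‖r_0‖/‖r_1‖) = log₁₀(1.360e-2/2.499e-4) = log₁₀(54.4218) ≈ 1.736.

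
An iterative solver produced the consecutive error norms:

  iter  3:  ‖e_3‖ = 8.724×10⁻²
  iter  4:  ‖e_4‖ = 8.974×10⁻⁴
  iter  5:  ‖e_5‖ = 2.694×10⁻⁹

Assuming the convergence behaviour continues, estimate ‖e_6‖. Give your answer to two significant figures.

First estimate the order: p ≈ ln(‖e_5‖/‖e_4‖) / ln(‖e_4‖/‖e_3‖) = ln(2.694×10⁻⁹/8.974×10⁻⁴)/ln(8.974×10⁻⁴/8.724×10⁻²) = ln(3.00201e-06)/ln(0.0102866) ≈ 2.7783.
Then ‖e_6‖ ≈ ‖e_5‖·(‖e_5‖/‖e_4‖)^p = 2.694×10⁻⁹·(3.00201e-06)^2.7783 = 2.694×10⁻⁹·4.53518e-16 ≈ 1.222e-24.

1.2e-24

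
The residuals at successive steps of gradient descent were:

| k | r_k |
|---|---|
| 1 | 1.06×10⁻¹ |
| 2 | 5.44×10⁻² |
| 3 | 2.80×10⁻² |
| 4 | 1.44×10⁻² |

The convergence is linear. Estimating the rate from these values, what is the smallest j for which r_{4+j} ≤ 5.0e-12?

Rate ρ ≈ r_4/r_3 = 1.44×10⁻²/2.80×10⁻² = 0.5143.
After j more steps, r_{4+j} ≈ 1.44×10⁻²·ρ^j; need ρ^j ≤ 5.0e-12/1.44×10⁻² = 3.47222e-10.
j ≥ ln(3.47222e-10)/ln(0.5143) = -21.7811/-0.66495 = 32.756.
So 33 more iterations are needed.

33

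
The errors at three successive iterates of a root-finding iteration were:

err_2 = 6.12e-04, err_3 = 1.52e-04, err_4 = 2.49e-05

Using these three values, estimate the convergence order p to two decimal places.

p ≈ ln(err_4/err_3) / ln(err_3/err_2)
  = ln(2.49e-05/1.52e-04) / ln(1.52e-04/6.12e-04)
  = ln(0.163816) / ln(0.248366)
  = -1.80901 / -1.39285 ≈ 1.29878

1.30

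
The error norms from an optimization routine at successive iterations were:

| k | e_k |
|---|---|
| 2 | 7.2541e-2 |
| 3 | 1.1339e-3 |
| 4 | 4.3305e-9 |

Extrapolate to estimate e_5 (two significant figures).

2.4e-25

First estimate the order: p ≈ ln(e_4/e_3) / ln(e_3/e_2) = ln(4.3305e-9/1.1339e-3)/ln(1.1339e-3/7.2541e-2) = ln(3.81912e-06)/ln(0.0156312) ≈ 3.0000.
Then e_5 ≈ e_4·(e_4/e_3)^p = 4.3305e-9·(3.81912e-06)^3.0000 = 4.3305e-9·5.57045e-17 ≈ 2.412e-25.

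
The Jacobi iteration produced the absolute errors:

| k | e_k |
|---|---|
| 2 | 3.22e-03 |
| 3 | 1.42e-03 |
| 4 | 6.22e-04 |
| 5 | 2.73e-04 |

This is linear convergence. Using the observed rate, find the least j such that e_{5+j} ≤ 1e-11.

21

Rate ρ ≈ e_5/e_4 = 2.73e-04/6.22e-04 = 0.4389.
After j more steps, e_{5+j} ≈ 2.73e-04·ρ^j; need ρ^j ≤ 1e-11/2.73e-04 = 3.663e-08.
j ≥ ln(3.663e-08)/ln(0.4389) = -17.1224/-0.82348 = 20.793.
So 21 more iterations are needed.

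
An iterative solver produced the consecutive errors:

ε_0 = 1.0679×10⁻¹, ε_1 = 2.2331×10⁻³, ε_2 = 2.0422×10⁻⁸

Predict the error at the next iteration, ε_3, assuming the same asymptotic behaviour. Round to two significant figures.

1.6e-23

First estimate the order: p ≈ ln(ε_2/ε_1) / ln(ε_1/ε_0) = ln(2.0422×10⁻⁸/2.2331×10⁻³)/ln(2.2331×10⁻³/1.0679×10⁻¹) = ln(9.14513e-06)/ln(0.0209111) ≈ 3.0000.
Then ε_3 ≈ ε_2·(ε_2/ε_1)^p = 2.0422×10⁻⁸·(9.14513e-06)^3.0000 = 2.0422×10⁻⁸·7.64838e-16 ≈ 1.562e-23.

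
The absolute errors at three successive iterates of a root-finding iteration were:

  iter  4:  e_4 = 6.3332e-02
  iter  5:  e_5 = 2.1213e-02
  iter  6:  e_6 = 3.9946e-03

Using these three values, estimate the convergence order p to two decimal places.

p ≈ ln(e_6/e_5) / ln(e_5/e_4)
  = ln(3.9946e-03/2.1213e-02) / ln(2.1213e-02/6.3332e-02)
  = ln(0.188309) / ln(0.334949)
  = -1.66967 / -1.09378 ≈ 1.52651

1.53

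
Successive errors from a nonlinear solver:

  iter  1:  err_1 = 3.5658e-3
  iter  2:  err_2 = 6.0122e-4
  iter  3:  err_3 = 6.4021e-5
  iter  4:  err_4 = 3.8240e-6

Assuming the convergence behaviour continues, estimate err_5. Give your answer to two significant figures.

First estimate the order: p ≈ ln(err_4/err_3) / ln(err_3/err_2) = ln(3.8240e-6/6.4021e-5)/ln(6.4021e-5/6.0122e-4) = ln(0.0597304)/ln(0.106485) ≈ 1.2581.
Then err_5 ≈ err_4·(err_4/err_3)^p = 3.8240e-6·(0.0597304)^1.2581 = 3.8240e-6·0.0288623 ≈ 1.104e-07.

1.1e-7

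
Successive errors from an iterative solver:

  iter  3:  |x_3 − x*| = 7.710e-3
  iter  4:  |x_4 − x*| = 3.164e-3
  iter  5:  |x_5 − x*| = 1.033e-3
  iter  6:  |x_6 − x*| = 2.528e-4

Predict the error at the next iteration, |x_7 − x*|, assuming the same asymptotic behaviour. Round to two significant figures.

4.3e-5

First estimate the order: p ≈ ln(|x_6 − x*|/|x_5 − x*|) / ln(|x_5 − x*|/|x_4 − x*|) = ln(2.528e-4/1.033e-3)/ln(1.033e-3/3.164e-3) = ln(0.244724)/ln(0.326485) ≈ 1.2575.
Then |x_7 − x*| ≈ |x_6 − x*|·(|x_6 − x*|/|x_5 − x*|)^p = 2.528e-4·(0.244724)^1.2575 = 2.528e-4·0.170318 ≈ 4.306e-05.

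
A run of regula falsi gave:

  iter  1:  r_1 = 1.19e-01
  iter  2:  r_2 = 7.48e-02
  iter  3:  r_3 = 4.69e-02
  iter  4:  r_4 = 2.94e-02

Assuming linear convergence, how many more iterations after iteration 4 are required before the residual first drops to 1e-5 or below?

Rate ρ ≈ r_4/r_3 = 2.94e-02/4.69e-02 = 0.6269.
After j more steps, r_{4+j} ≈ 2.94e-02·ρ^j; need ρ^j ≤ 1e-5/2.94e-02 = 0.000340136.
j ≥ ln(0.000340136)/ln(0.6269) = -7.9862/-0.46697 = 17.102.
So 18 more iterations are needed.

18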